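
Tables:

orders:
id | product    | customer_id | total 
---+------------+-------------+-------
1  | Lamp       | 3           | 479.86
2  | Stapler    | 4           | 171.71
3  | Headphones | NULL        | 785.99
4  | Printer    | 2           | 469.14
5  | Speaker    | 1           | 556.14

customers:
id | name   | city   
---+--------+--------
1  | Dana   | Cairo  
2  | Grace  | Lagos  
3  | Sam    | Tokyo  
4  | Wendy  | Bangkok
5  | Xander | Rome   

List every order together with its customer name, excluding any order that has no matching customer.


INNER JOIN keeps only orders rows whose customer_id matches an id in customers. Walk through each order:
  - order 1 (Lamp): customer_id=3 -> matches Sam
  - order 2 (Stapler): customer_id=4 -> matches Wendy
  - order 3 (Headphones): customer_id=NULL, no match -> dropped
  - order 4 (Printer): customer_id=2 -> matches Grace
  - order 5 (Speaker): customer_id=1 -> matches Dana
So 1 of 5 rows is dropped.

SQL:
SELECT a.product, b.name AS customer
FROM orders a
INNER JOIN customers b ON a.customer_id = b.id

Result:
product | customer
--------+---------
Lamp    | Sam     
Stapler | Wendy   
Printer | Grace   
Speaker | Dana    


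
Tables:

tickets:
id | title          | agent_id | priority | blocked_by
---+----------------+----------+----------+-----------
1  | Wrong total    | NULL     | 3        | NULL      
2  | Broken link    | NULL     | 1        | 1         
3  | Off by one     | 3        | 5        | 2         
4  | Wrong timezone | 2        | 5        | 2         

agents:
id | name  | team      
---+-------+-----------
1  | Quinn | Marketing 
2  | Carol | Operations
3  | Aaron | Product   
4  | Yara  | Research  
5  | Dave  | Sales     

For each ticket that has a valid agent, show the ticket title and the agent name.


INNER JOIN keeps only tickets rows whose agent_id matches an id in agents. Walk through each ticket:
  - ticket 1 (Wrong total): agent_id=NULL, no match -> dropped
  - ticket 2 (Broken link): agent_id=NULL, no match -> dropped
  - ticket 3 (Off by one): agent_id=3 -> matches Aaron
  - ticket 4 (Wrong timezone): agent_id=2 -> matches Carol
So 2 of 4 rows are dropped.

SQL:
SELECT a.title, b.name AS agent
FROM tickets a
INNER JOIN agents b ON a.agent_id = b.id

Result:
title          | agent
---------------+------
Off by one     | Aaron
Wrong timezone | Carol


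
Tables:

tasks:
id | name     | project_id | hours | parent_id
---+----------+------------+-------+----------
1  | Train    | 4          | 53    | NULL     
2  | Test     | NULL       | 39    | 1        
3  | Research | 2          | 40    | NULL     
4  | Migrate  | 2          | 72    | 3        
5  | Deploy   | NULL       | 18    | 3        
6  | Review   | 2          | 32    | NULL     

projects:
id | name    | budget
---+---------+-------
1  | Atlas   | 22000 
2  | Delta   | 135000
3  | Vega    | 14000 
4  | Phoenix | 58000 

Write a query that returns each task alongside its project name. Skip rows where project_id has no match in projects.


INNER JOIN keeps only tasks rows whose project_id matches an id in projects. Walk through each task:
  - task 1 (Train): project_id=4 -> matches Phoenix
  - task 2 (Test): project_id=NULL, no match -> dropped
  - task 3 (Research): project_id=2 -> matches Delta
  - task 4 (Migrate): project_id=2 -> matches Delta
  - task 5 (Deploy): project_id=NULL, no match -> dropped
  - task 6 (Review): project_id=2 -> matches Delta
So 2 of 6 rows are dropped.

SQL:
SELECT a.name, b.name AS project
FROM tasks a
INNER JOIN projects b ON a.project_id = b.id

Result:
name     | project
---------+--------
Train    | Phoenix
Research | Delta  
Migrate  | Delta  
Review   | Delta  


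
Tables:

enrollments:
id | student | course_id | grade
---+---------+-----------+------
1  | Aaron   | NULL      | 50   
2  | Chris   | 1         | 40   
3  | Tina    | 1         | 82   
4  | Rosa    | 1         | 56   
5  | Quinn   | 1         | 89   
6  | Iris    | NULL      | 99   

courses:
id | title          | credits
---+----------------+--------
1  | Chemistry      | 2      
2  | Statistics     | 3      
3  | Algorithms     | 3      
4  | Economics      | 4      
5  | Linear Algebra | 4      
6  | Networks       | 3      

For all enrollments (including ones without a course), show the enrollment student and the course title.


LEFT JOIN keeps every row from enrollments (the left table); where course_id has no match in courses, the course columns become NULL. Walk through each enrollment:
  - enrollment 1 (Aaron): course_id=NULL, no match -> kept with NULL
  - enrollment 2 (Chris): course_id=1 -> matches Chemistry
  - enrollment 3 (Tina): course_id=1 -> matches Chemistry
  - enrollment 4 (Rosa): course_id=1 -> matches Chemistry
  - enrollment 5 (Quinn): course_id=1 -> matches Chemistry
  - enrollment 6 (Iris): course_id=NULL, no match -> kept with NULL
All 6 rows appear; 2 have NULL course.

SQL:
SELECT a.student, b.title AS course
FROM enrollments a
LEFT JOIN courses b ON a.course_id = b.id

Result:
student | course   
--------+----------
Aaron   | NULL     
Chris   | Chemistry
Tina    | Chemistry
Rosa    | Chemistry
Quinn   | Chemistry
Iris    | NULL     


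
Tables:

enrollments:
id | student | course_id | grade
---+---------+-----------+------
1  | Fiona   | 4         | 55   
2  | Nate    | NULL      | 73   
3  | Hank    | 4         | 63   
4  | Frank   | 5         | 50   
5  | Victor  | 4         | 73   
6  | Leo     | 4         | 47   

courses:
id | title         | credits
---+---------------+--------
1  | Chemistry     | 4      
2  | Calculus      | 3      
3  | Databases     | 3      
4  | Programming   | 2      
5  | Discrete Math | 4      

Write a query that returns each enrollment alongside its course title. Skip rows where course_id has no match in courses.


INNER JOIN keeps only enrollments rows whose course_id matches an id in courses. Walk through each enrollment:
  - enrollment 1 (Fiona): course_id=4 -> matches Programming
  - enrollment 2 (Nate): course_id=NULL, no match -> dropped
  - enrollment 3 (Hank): course_id=4 -> matches Programming
  - enrollment 4 (Frank): course_id=5 -> matches Discrete Math
  - enrollment 5 (Victor): course_id=4 -> matches Programming
  - enrollment 6 (Leo): course_id=4 -> matches Programming
So 1 of 6 rows is dropped.

SQL:
SELECT a.student, b.title AS course
FROM enrollments a
INNER JOIN courses b ON a.course_id = b.id

Result:
student | course       
--------+--------------
Fiona   | Programming  
Hank    | Programming  
Frank   | Discrete Math
Victor  | Programming  
Leo     | Programming  


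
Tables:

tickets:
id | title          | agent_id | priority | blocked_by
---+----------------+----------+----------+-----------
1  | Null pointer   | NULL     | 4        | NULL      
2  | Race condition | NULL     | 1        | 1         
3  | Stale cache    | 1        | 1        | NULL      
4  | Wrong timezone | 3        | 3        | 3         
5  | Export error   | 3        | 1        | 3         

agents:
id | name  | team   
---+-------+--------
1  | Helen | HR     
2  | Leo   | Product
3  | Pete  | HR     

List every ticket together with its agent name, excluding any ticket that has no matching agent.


INNER JOIN keeps only tickets rows whose agent_id matches an id in agents. Walk through each ticket:
  - ticket 1 (Null pointer): agent_id=NULL, no match -> dropped
  - ticket 2 (Race condition): agent_id=NULL, no match -> dropped
  - ticket 3 (Stale cache): agent_id=1 -> matches Helen
  - ticket 4 (Wrong timezone): agent_id=3 -> matches Pete
  - ticket 5 (Export error): agent_id=3 -> matches Pete
So 2 of 5 rows are dropped.

SQL:
SELECT a.title, b.name AS agent
FROM tickets a
INNER JOIN agents b ON a.agent_id = b.id

Result:
title          | agent
---------------+------
Stale cache    | Helen
Wrong timezone | Pete 
Export error   | Pete 


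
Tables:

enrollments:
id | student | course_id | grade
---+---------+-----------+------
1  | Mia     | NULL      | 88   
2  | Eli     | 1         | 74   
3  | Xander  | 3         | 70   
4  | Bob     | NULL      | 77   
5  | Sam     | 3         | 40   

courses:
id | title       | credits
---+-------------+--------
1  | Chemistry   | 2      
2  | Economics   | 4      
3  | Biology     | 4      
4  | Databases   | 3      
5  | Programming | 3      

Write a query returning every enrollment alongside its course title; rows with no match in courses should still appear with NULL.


LEFT JOIN keeps every row from enrollments (the left table); where course_id has no match in courses, the course columns become NULL. Walk through each enrollment:
  - enrollment 1 (Mia): course_id=NULL, no match -> kept with NULL
  - enrollment 2 (Eli): course_id=1 -> matches Chemistry
  - enrollment 3 (Xander): course_id=3 -> matches Biology
  - enrollment 4 (Bob): course_id=NULL, no match -> kept with NULL
  - enrollment 5 (Sam): course_id=3 -> matches Biology
All 5 rows appear; 2 have NULL course.

SQL:
SELECT a.student, b.title AS course
FROM enrollments a
LEFT JOIN courses b ON a.course_id = b.id

Result:
student | course   
--------+----------
Mia     | NULL     
Eli     | Chemistry
Xander  | Biology  
Bob     | NULL     
Sam     | Biology  


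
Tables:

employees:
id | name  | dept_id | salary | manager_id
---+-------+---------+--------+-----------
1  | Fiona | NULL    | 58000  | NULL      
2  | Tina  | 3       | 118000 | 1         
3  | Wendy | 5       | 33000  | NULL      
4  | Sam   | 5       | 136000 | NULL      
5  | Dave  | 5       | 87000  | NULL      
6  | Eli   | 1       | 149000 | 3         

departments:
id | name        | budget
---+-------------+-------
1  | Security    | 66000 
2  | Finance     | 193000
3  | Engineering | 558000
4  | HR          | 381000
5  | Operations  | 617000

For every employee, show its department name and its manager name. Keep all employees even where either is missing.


Two LEFT JOINs from the same base table employees: one to departments via dept_id, one to employees itself via manager_id. Both are LEFT so every employee is preserved.
Match against departments:
  - employee 1 (Fiona): dept_id=NULL, no match -> kept with NULL
  - employee 2 (Tina): dept_id=3 -> matches Engineering
  - employee 3 (Wendy): dept_id=5 -> matches Operations
  - employee 4 (Sam): dept_id=5 -> matches Operations
  - employee 5 (Dave): dept_id=5 -> matches Operations
  - employee 6 (Eli): dept_id=1 -> matches Security
Match against employees (self):
  - employee 1 (Fiona): manager_id=NULL -> NULL
  - employee 2 (Tina): manager_id=1 -> Fiona
  - employee 3 (Wendy): manager_id=NULL -> NULL
  - employee 4 (Sam): manager_id=NULL -> NULL
  - employee 5 (Dave): manager_id=NULL -> NULL
  - employee 6 (Eli): manager_id=3 -> Wendy

SQL:
SELECT a.name, b.name AS department, c.name AS manager
FROM employees a
LEFT JOIN departments b ON a.dept_id = b.id
LEFT JOIN employees c ON a.manager_id = c.id

Result:
name  | department  | manager
------+-------------+--------
Fiona | NULL        | NULL   
Tina  | Engineering | Fiona  
Wendy | Operations  | NULL   
Sam   | Operations  | NULL   
Dave  | Operations  | NULL   
Eli   | Security    | Wendy  


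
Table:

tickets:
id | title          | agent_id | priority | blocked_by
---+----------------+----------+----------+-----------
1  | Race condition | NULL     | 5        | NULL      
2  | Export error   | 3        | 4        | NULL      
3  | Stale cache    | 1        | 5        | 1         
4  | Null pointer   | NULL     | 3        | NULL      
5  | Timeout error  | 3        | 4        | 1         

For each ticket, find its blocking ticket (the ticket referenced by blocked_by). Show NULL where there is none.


This is a self-join: tickets is joined to a second copy of itself, matching each row's blocked_by to another row's id. Use LEFT JOIN so rows with blocked_by=NULL are kept.
  - ticket 1 (Race condition): blocked_by=NULL -> NULL
  - ticket 2 (Export error): blocked_by=NULL -> NULL
  - ticket 3 (Stale cache): blocked_by=1 -> Race condition
  - ticket 4 (Null pointer): blocked_by=NULL -> NULL
  - ticket 5 (Timeout error): blocked_by=1 -> Race condition

SQL:
SELECT a.title AS item, b.title AS blocked_by
FROM tickets a
LEFT JOIN tickets b ON a.blocked_by = b.id

Result:
item           | blocked_by    
---------------+---------------
Race condition | NULL          
Export error   | NULL          
Stale cache    | Race condition
Null pointer   | NULL          
Timeout error  | Race condition


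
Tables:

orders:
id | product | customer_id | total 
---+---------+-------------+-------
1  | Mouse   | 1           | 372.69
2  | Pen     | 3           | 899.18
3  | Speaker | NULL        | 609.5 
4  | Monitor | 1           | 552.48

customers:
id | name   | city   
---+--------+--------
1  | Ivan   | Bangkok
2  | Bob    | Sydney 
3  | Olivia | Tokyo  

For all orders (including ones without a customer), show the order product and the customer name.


LEFT JOIN keeps every row from orders (the left table); where customer_id has no match in customers, the customer columns become NULL. Walk through each order:
  - order 1 (Mouse): customer_id=1 -> matches Ivan
  - order 2 (Pen): customer_id=3 -> matches Olivia
  - order 3 (Speaker): customer_id=NULL, no match -> kept with NULL
  - order 4 (Monitor): customer_id=1 -> matches Ivan
All 4 rows appear; 1 has NULL customer.

SQL:
SELECT a.product, b.name AS customer
FROM orders a
LEFT JOIN customers b ON a.customer_id = b.id

Result:
product | customer
--------+---------
Mouse   | Ivan    
Pen     | Olivia  
Speaker | NULL    
Monitor | Ivan    


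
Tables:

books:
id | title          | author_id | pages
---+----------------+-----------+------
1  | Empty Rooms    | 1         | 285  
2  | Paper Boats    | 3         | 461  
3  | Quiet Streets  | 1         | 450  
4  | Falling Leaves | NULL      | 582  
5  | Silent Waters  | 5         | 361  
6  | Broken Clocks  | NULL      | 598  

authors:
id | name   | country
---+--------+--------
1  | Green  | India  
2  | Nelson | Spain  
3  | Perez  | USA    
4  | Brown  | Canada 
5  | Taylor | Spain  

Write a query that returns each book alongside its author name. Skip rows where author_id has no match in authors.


INNER JOIN keeps only books rows whose author_id matches an id in authors. Walk through each book:
  - book 1 (Empty Rooms): author_id=1 -> matches Green
  - book 2 (Paper Boats): author_id=3 -> matches Perez
  - book 3 (Quiet Streets): author_id=1 -> matches Green
  - book 4 (Falling Leaves): author_id=NULL, no match -> dropped
  - book 5 (Silent Waters): author_id=5 -> matches Taylor
  - book 6 (Broken Clocks): author_id=NULL, no match -> dropped
So 2 of 6 rows are dropped.

SQL:
SELECT a.title, b.name AS author
FROM books a
INNER JOIN authors b ON a.author_id = b.id

Result:
title         | author
--------------+-------
Empty Rooms   | Green 
Paper Boats   | Perez 
Quiet Streets | Green 
Silent Waters | Taylor


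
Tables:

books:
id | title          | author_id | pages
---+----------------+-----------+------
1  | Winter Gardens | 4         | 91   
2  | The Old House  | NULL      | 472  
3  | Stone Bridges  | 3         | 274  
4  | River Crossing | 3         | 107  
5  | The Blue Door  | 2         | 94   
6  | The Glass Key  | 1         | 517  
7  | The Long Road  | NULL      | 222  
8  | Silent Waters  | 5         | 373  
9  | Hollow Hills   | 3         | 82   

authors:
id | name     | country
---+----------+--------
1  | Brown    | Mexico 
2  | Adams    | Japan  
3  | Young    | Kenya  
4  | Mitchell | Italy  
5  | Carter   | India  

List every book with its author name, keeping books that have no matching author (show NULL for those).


LEFT JOIN keeps every row from books (the left table); where author_id has no match in authors, the author columns become NULL. Walk through each book:
  - book 1 (Winter Gardens): author_id=4 -> matches Mitchell
  - book 2 (The Old House): author_id=NULL, no match -> kept with NULL
  - book 3 (Stone Bridges): author_id=3 -> matches Young
  - book 4 (River Crossing): author_id=3 -> matches Young
  - book 5 (The Blue Door): author_id=2 -> matches Adams
  - book 6 (The Glass Key): author_id=1 -> matches Brown
  - book 7 (The Long Road): author_id=NULL, no match -> kept with NULL
  - book 8 (Silent Waters): author_id=5 -> matches Carter
  - book 9 (Hollow Hills): author_id=3 -> matches Young
All 9 rows appear; 2 have NULL author.

SQL:
SELECT a.title, b.name AS author
FROM books a
LEFT JOIN authors b ON a.author_id = b.id

Result:
title          | author  
---------------+---------
Winter Gardens | Mitchell
The Old House  | NULL    
Stone Bridges  | Young   
River Crossing | Young   
The Blue Door  | Adams   
The Glass Key  | Brown   
The Long Road  | NULL    
Silent Waters  | Carter  
Hollow Hills   | Young   


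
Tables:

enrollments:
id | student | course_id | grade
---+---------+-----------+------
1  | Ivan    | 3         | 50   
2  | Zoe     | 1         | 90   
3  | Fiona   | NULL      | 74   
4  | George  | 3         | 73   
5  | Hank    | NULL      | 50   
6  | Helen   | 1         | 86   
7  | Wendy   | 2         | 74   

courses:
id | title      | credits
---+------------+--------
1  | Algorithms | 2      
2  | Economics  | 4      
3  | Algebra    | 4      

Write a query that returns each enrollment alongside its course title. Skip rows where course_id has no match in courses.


INNER JOIN keeps only enrollments rows whose course_id matches an id in courses. Walk through each enrollment:
  - enrollment 1 (Ivan): course_id=3 -> matches Algebra
  - enrollment 2 (Zoe): course_id=1 -> matches Algorithms
  - enrollment 3 (Fiona): course_id=NULL, no match -> dropped
  - enrollment 4 (George): course_id=3 -> matches Algebra
  - enrollment 5 (Hank): course_id=NULL, no match -> dropped
  - enrollment 6 (Helen): course_id=1 -> matches Algorithms
  - enrollment 7 (Wendy): course_id=2 -> matches Economics
So 2 of 7 rows are dropped.

SQL:
SELECT a.student, b.title AS course
FROM enrollments a
INNER JOIN courses b ON a.course_id = b.id

Result:
student | course    
--------+-----------
Ivan    | Algebra   
Zoe     | Algorithms
George  | Algebra   
Helen   | Algorithms
Wendy   | Economics 


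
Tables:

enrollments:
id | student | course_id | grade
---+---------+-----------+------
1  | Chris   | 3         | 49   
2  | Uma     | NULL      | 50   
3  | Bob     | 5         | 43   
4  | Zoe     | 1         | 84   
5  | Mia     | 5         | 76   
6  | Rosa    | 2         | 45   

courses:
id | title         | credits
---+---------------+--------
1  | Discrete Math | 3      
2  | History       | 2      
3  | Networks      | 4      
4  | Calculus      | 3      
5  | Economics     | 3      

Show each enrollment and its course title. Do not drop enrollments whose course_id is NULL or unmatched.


LEFT JOIN keeps every row from enrollments (the left table); where course_id has no match in courses, the course columns become NULL. Walk through each enrollment:
  - enrollment 1 (Chris): course_id=3 -> matches Networks
  - enrollment 2 (Uma): course_id=NULL, no match -> kept with NULL
  - enrollment 3 (Bob): course_id=5 -> matches Economics
  - enrollment 4 (Zoe): course_id=1 -> matches Discrete Math
  - enrollment 5 (Mia): course_id=5 -> matches Economics
  - enrollment 6 (Rosa): course_id=2 -> matches History
All 6 rows appear; 1 has NULL course.

SQL:
SELECT a.student, b.title AS course
FROM enrollments a
LEFT JOIN courses b ON a.course_id = b.id

Result:
student | course       
--------+--------------
Chris   | Networks     
Uma     | NULL         
Bob     | Economics    
Zoe     | Discrete Math
Mia     | Economics    
Rosa    | History      


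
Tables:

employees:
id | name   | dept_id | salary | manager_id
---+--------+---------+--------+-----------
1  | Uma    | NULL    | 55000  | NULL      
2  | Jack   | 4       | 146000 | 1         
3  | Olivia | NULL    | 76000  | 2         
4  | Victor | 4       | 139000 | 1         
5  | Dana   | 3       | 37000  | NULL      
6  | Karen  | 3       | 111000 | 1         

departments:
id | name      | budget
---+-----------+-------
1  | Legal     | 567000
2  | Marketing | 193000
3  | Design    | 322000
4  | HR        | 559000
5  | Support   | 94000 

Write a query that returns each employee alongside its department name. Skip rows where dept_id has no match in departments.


INNER JOIN keeps only employees rows whose dept_id matches an id in departments. Walk through each employee:
  - employee 1 (Uma): dept_id=NULL, no match -> dropped
  - employee 2 (Jack): dept_id=4 -> matches HR
  - employee 3 (Olivia): dept_id=NULL, no match -> dropped
  - employee 4 (Victor): dept_id=4 -> matches HR
  - employee 5 (Dana): dept_id=3 -> matches Design
  - employee 6 (Karen): dept_id=3 -> matches Design
So 2 of 6 rows are dropped.

SQL:
SELECT a.name, b.name AS department
FROM employees a
INNER JOIN departments b ON a.dept_id = b.id

Result:
name   | department
-------+-----------
Jack   | HR        
Victor | HR        
Dana   | Design    
Karen  | Design    


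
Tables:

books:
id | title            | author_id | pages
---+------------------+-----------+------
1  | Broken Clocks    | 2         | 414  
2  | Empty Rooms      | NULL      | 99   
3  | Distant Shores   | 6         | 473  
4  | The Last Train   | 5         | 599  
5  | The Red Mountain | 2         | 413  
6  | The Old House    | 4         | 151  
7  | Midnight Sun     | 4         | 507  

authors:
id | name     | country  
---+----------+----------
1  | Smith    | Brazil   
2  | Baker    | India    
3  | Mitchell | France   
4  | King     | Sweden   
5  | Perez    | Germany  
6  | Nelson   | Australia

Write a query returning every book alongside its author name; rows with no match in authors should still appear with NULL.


LEFT JOIN keeps every row from books (the left table); where author_id has no match in authors, the author columns become NULL. Walk through each book:
  - book 1 (Broken Clocks): author_id=2 -> matches Baker
  - book 2 (Empty Rooms): author_id=NULL, no match -> kept with NULL
  - book 3 (Distant Shores): author_id=6 -> matches Nelson
  - book 4 (The Last Train): author_id=5 -> matches Perez
  - book 5 (The Red Mountain): author_id=2 -> matches Baker
  - book 6 (The Old House): author_id=4 -> matches King
  - book 7 (Midnight Sun): author_id=4 -> matches King
All 7 rows appear; 1 has NULL author.

SQL:
SELECT a.title, b.name AS author
FROM books a
LEFT JOIN authors b ON a.author_id = b.id

Result:
title            | author
-----------------+-------
Broken Clocks    | Baker 
Empty Rooms      | NULL  
Distant Shores   | Nelson
The Last Train   | Perez 
The Red Mountain | Baker 
The Old House    | King  
Midnight Sun     | King  


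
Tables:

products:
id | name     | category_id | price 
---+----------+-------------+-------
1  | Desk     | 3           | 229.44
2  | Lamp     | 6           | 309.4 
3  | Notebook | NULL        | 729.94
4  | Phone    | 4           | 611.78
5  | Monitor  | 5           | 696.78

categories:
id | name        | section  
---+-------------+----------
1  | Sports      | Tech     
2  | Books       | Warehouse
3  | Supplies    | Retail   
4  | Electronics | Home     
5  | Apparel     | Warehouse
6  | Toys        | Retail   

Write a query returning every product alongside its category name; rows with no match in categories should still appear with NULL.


LEFT JOIN keeps every row from products (the left table); where category_id has no match in categories, the category columns become NULL. Walk through each product:
  - product 1 (Desk): category_id=3 -> matches Supplies
  - product 2 (Lamp): category_id=6 -> matches Toys
  - product 3 (Notebook): category_id=NULL, no match -> kept with NULL
  - product 4 (Phone): category_id=4 -> matches Electronics
  - product 5 (Monitor): category_id=5 -> matches Apparel
All 5 rows appear; 1 has NULL category.

SQL:
SELECT a.name, b.name AS category
FROM products a
LEFT JOIN categories b ON a.category_id = b.id

Result:
name     | category   
---------+------------
Desk     | Supplies   
Lamp     | Toys       
Notebook | NULL       
Phone    | Electronics
Monitor  | Apparel    


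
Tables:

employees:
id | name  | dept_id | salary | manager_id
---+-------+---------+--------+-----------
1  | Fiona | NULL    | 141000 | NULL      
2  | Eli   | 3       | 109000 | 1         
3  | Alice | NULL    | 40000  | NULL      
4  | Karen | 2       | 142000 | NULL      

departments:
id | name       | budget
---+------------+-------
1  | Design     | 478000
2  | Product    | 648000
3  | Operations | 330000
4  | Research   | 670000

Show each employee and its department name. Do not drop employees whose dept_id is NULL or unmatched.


LEFT JOIN keeps every row from employees (the left table); where dept_id has no match in departments, the department columns become NULL. Walk through each employee:
  - employee 1 (Fiona): dept_id=NULL, no match -> kept with NULL
  - employee 2 (Eli): dept_id=3 -> matches Operations
  - employee 3 (Alice): dept_id=NULL, no match -> kept with NULL
  - employee 4 (Karen): dept_id=2 -> matches Product
All 4 rows appear; 2 have NULL department.

SQL:
SELECT a.name, b.name AS department
FROM employees a
LEFT JOIN departments b ON a.dept_id = b.id

Result:
name  | department
------+-----------
Fiona | NULL      
Eli   | Operations
Alice | NULL      
Karen | Product   


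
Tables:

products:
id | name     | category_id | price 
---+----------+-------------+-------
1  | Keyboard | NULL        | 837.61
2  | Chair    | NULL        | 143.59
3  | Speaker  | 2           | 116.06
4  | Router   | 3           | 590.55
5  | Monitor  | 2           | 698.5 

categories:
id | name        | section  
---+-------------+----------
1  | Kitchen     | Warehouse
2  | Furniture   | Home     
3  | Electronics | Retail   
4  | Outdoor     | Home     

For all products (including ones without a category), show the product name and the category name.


LEFT JOIN keeps every row from products (the left table); where category_id has no match in categories, the category columns become NULL. Walk through each product:
  - product 1 (Keyboard): category_id=NULL, no match -> kept with NULL
  - product 2 (Chair): category_id=NULL, no match -> kept with NULL
  - product 3 (Speaker): category_id=2 -> matches Furniture
  - product 4 (Router): category_id=3 -> matches Electronics
  - product 5 (Monitor): category_id=2 -> matches Furniture
All 5 rows appear; 2 have NULL category.

SQL:
SELECT a.name, b.name AS category
FROM products a
LEFT JOIN categories b ON a.category_id = b.id

Result:
name     | category   
---------+------------
Keyboard | NULL       
Chair    | NULL       
Speaker  | Furniture  
Router   | Electronics
Monitor  | Furniture  


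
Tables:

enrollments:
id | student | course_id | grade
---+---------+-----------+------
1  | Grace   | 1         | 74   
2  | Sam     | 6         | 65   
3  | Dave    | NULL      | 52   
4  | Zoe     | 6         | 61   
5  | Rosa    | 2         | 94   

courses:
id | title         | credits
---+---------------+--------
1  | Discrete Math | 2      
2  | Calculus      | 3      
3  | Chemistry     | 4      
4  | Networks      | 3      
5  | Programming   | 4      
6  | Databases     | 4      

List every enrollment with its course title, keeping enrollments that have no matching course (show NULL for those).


LEFT JOIN keeps every row from enrollments (the left table); where course_id has no match in courses, the course columns become NULL. Walk through each enrollment:
  - enrollment 1 (Grace): course_id=1 -> matches Discrete Math
  - enrollment 2 (Sam): course_id=6 -> matches Databases
  - enrollment 3 (Dave): course_id=NULL, no match -> kept with NULL
  - enrollment 4 (Zoe): course_id=6 -> matches Databases
  - enrollment 5 (Rosa): course_id=2 -> matches Calculus
All 5 rows appear; 1 has NULL course.

SQL:
SELECT a.student, b.title AS course
FROM enrollments a
LEFT JOIN courses b ON a.course_id = b.id

Result:
student | course       
--------+--------------
Grace   | Discrete Math
Sam     | Databases    
Dave    | NULL         
Zoe     | Databases    
Rosa    | Calculus     


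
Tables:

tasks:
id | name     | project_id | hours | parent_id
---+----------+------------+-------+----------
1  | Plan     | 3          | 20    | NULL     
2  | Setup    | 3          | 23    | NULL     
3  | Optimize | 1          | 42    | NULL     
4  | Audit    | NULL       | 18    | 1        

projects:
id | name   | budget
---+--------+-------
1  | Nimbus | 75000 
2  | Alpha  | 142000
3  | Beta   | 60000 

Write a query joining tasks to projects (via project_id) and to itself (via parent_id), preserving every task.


Two LEFT JOINs from the same base table tasks: one to projects via project_id, one to tasks itself via parent_id. Both are LEFT so every task is preserved.
Match against projects:
  - task 1 (Plan): project_id=3 -> matches Beta
  - task 2 (Setup): project_id=3 -> matches Beta
  - task 3 (Optimize): project_id=1 -> matches Nimbus
  - task 4 (Audit): project_id=NULL, no match -> kept with NULL
Match against tasks (self):
  - task 1 (Plan): parent_id=NULL -> NULL
  - task 2 (Setup): parent_id=NULL -> NULL
  - task 3 (Optimize): parent_id=NULL -> NULL
  - task 4 (Audit): parent_id=1 -> Plan

SQL:
SELECT a.name, b.name AS project, c.name AS parent
FROM tasks a
LEFT JOIN projects b ON a.project_id = b.id
LEFT JOIN tasks c ON a.parent_id = c.id

Result:
name     | project | parent
---------+---------+-------
Plan     | Beta    | NULL  
Setup    | Beta    | NULL  
Optimize | Nimbus  | NULL  
Audit    | NULL    | Plan  


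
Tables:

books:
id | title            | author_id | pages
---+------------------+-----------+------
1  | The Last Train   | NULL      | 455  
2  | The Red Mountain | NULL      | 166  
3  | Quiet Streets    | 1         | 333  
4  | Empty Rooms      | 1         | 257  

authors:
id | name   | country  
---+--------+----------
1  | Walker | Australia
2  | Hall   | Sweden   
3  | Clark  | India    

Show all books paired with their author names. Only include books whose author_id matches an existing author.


INNER JOIN keeps only books rows whose author_id matches an id in authors. Walk through each book:
  - book 1 (The Last Train): author_id=NULL, no match -> dropped
  - book 2 (The Red Mountain): author_id=NULL, no match -> dropped
  - book 3 (Quiet Streets): author_id=1 -> matches Walker
  - book 4 (Empty Rooms): author_id=1 -> matches Walker
So 2 of 4 rows are dropped.

SQL:
SELECT a.title, b.name AS author
FROM books a
INNER JOIN authors b ON a.author_id = b.id

Result:
title         | author
--------------+-------
Quiet Streets | Walker
Empty Rooms   | Walker


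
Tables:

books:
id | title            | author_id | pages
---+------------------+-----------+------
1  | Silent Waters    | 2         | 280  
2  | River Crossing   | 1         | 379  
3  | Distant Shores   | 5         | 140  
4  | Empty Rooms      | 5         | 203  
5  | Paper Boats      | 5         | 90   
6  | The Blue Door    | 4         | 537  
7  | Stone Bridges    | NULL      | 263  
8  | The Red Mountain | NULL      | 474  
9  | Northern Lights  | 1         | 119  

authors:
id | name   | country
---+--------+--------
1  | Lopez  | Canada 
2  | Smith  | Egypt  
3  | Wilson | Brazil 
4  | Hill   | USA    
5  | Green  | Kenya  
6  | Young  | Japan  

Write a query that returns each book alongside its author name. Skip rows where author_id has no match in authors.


INNER JOIN keeps only books rows whose author_id matches an id in authors. Walk through each book:
  - book 1 (Silent Waters): author_id=2 -> matches Smith
  - book 2 (River Crossing): author_id=1 -> matches Lopez
  - book 3 (Distant Shores): author_id=5 -> matches Green
  - book 4 (Empty Rooms): author_id=5 -> matches Green
  - book 5 (Paper Boats): author_id=5 -> matches Green
  - book 6 (The Blue Door): author_id=4 -> matches Hill
  - book 7 (Stone Bridges): author_id=NULL, no match -> dropped
  - book 8 (The Red Mountain): author_id=NULL, no match -> dropped
  - book 9 (Northern Lights): author_id=1 -> matches Lopez
So 2 of 9 rows are dropped.

SQL:
SELECT a.title, b.name AS author
FROM books a
INNER JOIN authors b ON a.author_id = b.id

Result:
title           | author
----------------+-------
Silent Waters   | Smith 
River Crossing  | Lopez 
Distant Shores  | Green 
Empty Rooms     | Green 
Paper Boats     | Green 
The Blue Door   | Hill  
Northern Lights | Lopez 


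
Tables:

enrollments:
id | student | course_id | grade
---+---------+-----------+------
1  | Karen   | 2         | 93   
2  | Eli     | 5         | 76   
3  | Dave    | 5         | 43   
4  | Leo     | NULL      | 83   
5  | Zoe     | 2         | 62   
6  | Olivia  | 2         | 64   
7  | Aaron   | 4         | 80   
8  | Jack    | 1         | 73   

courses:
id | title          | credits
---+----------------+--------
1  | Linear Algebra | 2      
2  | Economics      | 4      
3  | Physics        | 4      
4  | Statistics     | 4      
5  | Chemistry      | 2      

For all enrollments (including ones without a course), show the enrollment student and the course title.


LEFT JOIN keeps every row from enrollments (the left table); where course_id has no match in courses, the course columns become NULL. Walk through each enrollment:
  - enrollment 1 (Karen): course_id=2 -> matches Economics
  - enrollment 2 (Eli): course_id=5 -> matches Chemistry
  - enrollment 3 (Dave): course_id=5 -> matches Chemistry
  - enrollment 4 (Leo): course_id=NULL, no match -> kept with NULL
  - enrollment 5 (Zoe): course_id=2 -> matches Economics
  - enrollment 6 (Olivia): course_id=2 -> matches Economics
  - enrollment 7 (Aaron): course_id=4 -> matches Statistics
  - enrollment 8 (Jack): course_id=1 -> matches Linear Algebra
All 8 rows appear; 1 has NULL course.

SQL:
SELECT a.student, b.title AS course
FROM enrollments a
LEFT JOIN courses b ON a.course_id = b.id

Result:
student | course        
--------+---------------
Karen   | Economics     
Eli     | Chemistry     
Dave    | Chemistry     
Leo     | NULL          
Zoe     | Economics     
Olivia  | Economics     
Aaron   | Statistics    
Jack    | Linear Algebra


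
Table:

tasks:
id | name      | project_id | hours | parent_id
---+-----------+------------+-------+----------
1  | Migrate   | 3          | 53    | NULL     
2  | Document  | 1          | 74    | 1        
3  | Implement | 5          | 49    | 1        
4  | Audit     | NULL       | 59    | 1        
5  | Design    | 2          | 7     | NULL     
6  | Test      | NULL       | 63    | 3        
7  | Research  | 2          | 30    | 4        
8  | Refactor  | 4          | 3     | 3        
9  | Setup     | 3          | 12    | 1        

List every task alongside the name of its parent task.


This is a self-join: tasks is joined to a second copy of itself, matching each row's parent_id to another row's id. Use LEFT JOIN so rows with parent_id=NULL are kept.
  - task 1 (Migrate): parent_id=NULL -> NULL
  - task 2 (Document): parent_id=1 -> Migrate
  - task 3 (Implement): parent_id=1 -> Migrate
  - task 4 (Audit): parent_id=1 -> Migrate
  - task 5 (Design): parent_id=NULL -> NULL
  - task 6 (Test): parent_id=3 -> Implement
  - task 7 (Research): parent_id=4 -> Audit
  - task 8 (Refactor): parent_id=3 -> Implement
  - task 9 (Setup): parent_id=1 -> Migrate

SQL:
SELECT a.name AS item, b.name AS parent
FROM tasks a
LEFT JOIN tasks b ON a.parent_id = b.id

Result:
item      | parent   
----------+----------
Migrate   | NULL     
Document  | Migrate  
Implement | Migrate  
Audit     | Migrate  
Design    | NULL     
Test      | Implement
Research  | Audit    
Refactor  | Implement
Setup     | Migrate  


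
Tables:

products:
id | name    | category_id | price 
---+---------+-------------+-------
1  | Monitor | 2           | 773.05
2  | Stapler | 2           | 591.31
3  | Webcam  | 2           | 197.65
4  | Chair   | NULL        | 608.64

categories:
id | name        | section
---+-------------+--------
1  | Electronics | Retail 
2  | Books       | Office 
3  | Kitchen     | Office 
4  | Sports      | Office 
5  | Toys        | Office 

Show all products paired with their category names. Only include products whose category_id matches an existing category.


INNER JOIN keeps only products rows whose category_id matches an id in categories. Walk through each product:
  - product 1 (Monitor): category_id=2 -> matches Books
  - product 2 (Stapler): category_id=2 -> matches Books
  - product 3 (Webcam): category_id=2 -> matches Books
  - product 4 (Chair): category_id=NULL, no match -> dropped
So 1 of 4 rows is dropped.

SQL:
SELECT a.name, b.name AS category
FROM products a
INNER JOIN categories b ON a.category_id = b.id

Result:
name    | category
--------+---------
Monitor | Books   
Stapler | Books   
Webcam  | Books   


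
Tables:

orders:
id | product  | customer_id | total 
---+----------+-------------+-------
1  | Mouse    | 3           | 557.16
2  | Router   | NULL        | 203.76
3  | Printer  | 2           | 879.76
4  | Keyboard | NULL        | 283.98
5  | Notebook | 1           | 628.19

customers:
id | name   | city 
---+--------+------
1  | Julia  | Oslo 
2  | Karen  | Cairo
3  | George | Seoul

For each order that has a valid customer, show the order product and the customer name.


INNER JOIN keeps only orders rows whose customer_id matches an id in customers. Walk through each order:
  - order 1 (Mouse): customer_id=3 -> matches George
  - order 2 (Router): customer_id=NULL, no match -> dropped
  - order 3 (Printer): customer_id=2 -> matches Karen
  - order 4 (Keyboard): customer_id=NULL, no match -> dropped
  - order 5 (Notebook): customer_id=1 -> matches Julia
So 2 of 5 rows are dropped.

SQL:
SELECT a.product, b.name AS customer
FROM orders a
INNER JOIN customers b ON a.customer_id = b.id

Result:
product  | customer
---------+---------
Mouse    | George  
Printer  | Karen   
Notebook | Julia   


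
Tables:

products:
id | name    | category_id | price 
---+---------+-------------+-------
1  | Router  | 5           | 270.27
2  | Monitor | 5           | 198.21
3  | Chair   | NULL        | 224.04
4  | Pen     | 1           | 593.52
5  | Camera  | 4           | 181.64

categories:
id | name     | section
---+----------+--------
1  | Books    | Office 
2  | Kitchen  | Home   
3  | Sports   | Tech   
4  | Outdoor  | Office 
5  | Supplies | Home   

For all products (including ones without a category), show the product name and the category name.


LEFT JOIN keeps every row from products (the left table); where category_id has no match in categories, the category columns become NULL. Walk through each product:
  - product 1 (Router): category_id=5 -> matches Supplies
  - product 2 (Monitor): category_id=5 -> matches Supplies
  - product 3 (Chair): category_id=NULL, no match -> kept with NULL
  - product 4 (Pen): category_id=1 -> matches Books
  - product 5 (Camera): category_id=4 -> matches Outdoor
All 5 rows appear; 1 has NULL category.

SQL:
SELECT a.name, b.name AS category
FROM products a
LEFT JOIN categories b ON a.category_id = b.id

Result:
name    | category
--------+---------
Router  | Supplies
Monitor | Supplies
Chair   | NULL    
Pen     | Books   
Camera  | Outdoor 


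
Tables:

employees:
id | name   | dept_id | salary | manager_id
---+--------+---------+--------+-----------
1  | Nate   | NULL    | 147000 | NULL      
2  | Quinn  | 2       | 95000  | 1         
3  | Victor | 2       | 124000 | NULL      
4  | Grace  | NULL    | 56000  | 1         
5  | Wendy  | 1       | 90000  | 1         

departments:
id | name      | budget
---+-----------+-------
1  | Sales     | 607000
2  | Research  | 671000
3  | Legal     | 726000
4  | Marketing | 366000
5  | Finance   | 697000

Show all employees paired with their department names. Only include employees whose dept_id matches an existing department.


INNER JOIN keeps only employees rows whose dept_id matches an id in departments. Walk through each employee:
  - employee 1 (Nate): dept_id=NULL, no match -> dropped
  - employee 2 (Quinn): dept_id=2 -> matches Research
  - employee 3 (Victor): dept_id=2 -> matches Research
  - employee 4 (Grace): dept_id=NULL, no match -> dropped
  - employee 5 (Wendy): dept_id=1 -> matches Sales
So 2 of 5 rows are dropped.

SQL:
SELECT a.name, b.name AS department
FROM employees a
INNER JOIN departments b ON a.dept_id = b.id

Result:
name   | department
-------+-----------
Quinn  | Research  
Victor | Research  
Wendy  | Sales     
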